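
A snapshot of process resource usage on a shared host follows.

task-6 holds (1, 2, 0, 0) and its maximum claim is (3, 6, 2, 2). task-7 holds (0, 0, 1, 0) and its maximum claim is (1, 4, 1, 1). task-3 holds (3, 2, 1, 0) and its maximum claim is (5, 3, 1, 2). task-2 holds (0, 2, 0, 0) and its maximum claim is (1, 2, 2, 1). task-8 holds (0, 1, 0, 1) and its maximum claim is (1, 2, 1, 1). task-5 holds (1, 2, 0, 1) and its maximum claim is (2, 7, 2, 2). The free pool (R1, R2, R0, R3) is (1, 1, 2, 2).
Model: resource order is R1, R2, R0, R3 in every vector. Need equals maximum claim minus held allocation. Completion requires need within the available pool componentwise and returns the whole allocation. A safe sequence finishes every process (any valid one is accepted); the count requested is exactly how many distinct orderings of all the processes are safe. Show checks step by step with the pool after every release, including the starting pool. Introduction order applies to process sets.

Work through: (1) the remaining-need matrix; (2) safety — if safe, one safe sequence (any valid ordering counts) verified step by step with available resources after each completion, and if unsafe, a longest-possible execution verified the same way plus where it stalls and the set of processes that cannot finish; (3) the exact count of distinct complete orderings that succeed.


(1) Remaining need (order R1, R2, R0, R3):
  task-6: (2, 4, 2, 2)
  task-7: (1, 4, 0, 1)
  task-3: (2, 1, 0, 2)
  task-2: (1, 0, 2, 1)
  task-8: (1, 1, 1, 0)
  task-5: (1, 5, 2, 1)
(2) UNSAFE.
Key observation: after task-8, task-2, task-7 the pool peaks at (1, 4, 3, 3), and each blocked process is short somewhere: task-6 on R1; task-3 on R1; task-5 on R2.
A maximal execution: task-8, task-2, task-7 — then nothing else fits. Step-by-step check:
  pool = (1, 1, 2, 2)
  task-8: need (1, 1, 1, 0) fits (1, 1, 2, 2); releases (0, 1, 0, 1), pool now (1, 2, 2, 3)
  task-2: need (1, 0, 2, 1) fits (1, 2, 2, 3); releases (0, 2, 0, 0), pool now (1, 4, 2, 3)
  task-7: need (1, 4, 0, 1) fits (1, 4, 2, 3); releases (0, 0, 1, 0), pool now (1, 4, 3, 3)
  task-6 cannot run: need (2, 4, 2, 2) vs free (1, 4, 3, 3) (insufficient R1)
  task-3 cannot run: need (2, 1, 0, 2) vs free (1, 4, 3, 3) (insufficient R1)
  task-5 cannot run: need (1, 5, 2, 1) vs free (1, 4, 3, 3) (insufficient R2)
Permanently blocked: task-6, task-3 and task-5.
(3) Precisely 0 of the possible complete orderings are safe sequences.


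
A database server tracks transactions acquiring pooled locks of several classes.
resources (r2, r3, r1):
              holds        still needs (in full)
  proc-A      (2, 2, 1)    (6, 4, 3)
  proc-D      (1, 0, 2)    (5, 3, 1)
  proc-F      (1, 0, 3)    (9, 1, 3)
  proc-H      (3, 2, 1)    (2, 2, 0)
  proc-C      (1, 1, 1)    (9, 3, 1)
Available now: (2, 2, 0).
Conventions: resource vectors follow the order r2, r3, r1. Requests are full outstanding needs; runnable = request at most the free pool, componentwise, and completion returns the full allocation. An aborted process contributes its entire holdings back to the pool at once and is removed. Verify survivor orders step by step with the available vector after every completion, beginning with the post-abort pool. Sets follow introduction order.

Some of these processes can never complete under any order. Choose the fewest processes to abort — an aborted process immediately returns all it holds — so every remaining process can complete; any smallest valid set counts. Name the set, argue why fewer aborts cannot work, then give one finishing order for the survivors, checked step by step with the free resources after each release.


The answer: abort proc-C.
Key observation: proc-F could never have finished before the abort; with (1, 1, 1) returned by proc-C, it fits at step 4.
Minimality: the empty abort set fails — the state is deadlocked as it stands.
Survivors finish in the order: proc-H, proc-D, proc-A, proc-F. Step-by-step check (pool after the aborts first):
  pool = (3, 3, 1)
  proc-H needs (2, 2, 0) <= (3, 3, 1) -> finishes; pool += (3, 2, 1) = (6, 5, 2)
  proc-D needs (5, 3, 1) <= (6, 5, 2) -> finishes; pool += (1, 0, 2) = (7, 5, 4)
  proc-A needs (6, 4, 3) <= (7, 5, 4) -> finishes; pool += (2, 2, 1) = (9, 7, 5)
  proc-F needs (9, 1, 3) <= (9, 7, 5) -> finishes; pool += (1, 0, 3) = (10, 7, 8)


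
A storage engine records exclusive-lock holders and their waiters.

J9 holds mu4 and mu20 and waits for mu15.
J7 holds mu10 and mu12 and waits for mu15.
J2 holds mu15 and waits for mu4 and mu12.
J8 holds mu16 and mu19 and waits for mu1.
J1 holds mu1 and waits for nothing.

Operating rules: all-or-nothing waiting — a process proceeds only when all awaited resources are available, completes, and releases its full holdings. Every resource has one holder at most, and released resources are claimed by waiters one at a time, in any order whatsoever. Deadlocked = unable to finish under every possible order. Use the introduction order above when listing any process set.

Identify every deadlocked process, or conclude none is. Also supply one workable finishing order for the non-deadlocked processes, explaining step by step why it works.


Deadlocked: J9, J7 and J2.
Key observation: along J9 -> J2 -> J9, each member waits on what the next one holds — a deadlock; J7 is caught in further circular waits.
A valid finishing order for the others: J1, J8.
Step-by-step check:
  J1: no waits; runs immediately, freeing mu1
  J8: everything it awaited (mu1) is free; runs, freeing mu16 and mu19


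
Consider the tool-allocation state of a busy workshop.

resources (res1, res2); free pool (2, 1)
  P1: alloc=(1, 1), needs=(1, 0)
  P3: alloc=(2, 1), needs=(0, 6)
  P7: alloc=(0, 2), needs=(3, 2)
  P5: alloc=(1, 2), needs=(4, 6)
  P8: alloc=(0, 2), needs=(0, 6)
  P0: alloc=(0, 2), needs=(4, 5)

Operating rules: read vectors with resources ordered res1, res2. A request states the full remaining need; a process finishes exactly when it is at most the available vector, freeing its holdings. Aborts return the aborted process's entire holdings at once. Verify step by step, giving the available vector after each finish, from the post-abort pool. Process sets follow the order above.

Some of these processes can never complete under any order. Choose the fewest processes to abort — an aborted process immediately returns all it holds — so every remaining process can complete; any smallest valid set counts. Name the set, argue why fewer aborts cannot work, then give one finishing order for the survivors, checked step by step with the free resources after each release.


Minimum abort set: P8.
Key observation: before aborting P8, P3 was permanently blocked — no order could ever run it; afterwards it completes at step 3.
Minimality: the empty abort set fails — the state is deadlocked as it stands.
One survivor order: P1, P7, P3, P5, P0. Verifying each step (post-abort pool first):
  pool = (2, 3)
  run P1 (needs (1, 0), free (2, 3)); after release of (1, 1) the pool is (3, 4)
  run P7 (needs (3, 2), free (3, 4)); after release of (0, 2) the pool is (3, 6)
  run P3 (needs (0, 6), free (3, 6)); after release of (2, 1) the pool is (5, 7)
  run P5 (needs (4, 6), free (5, 7)); after release of (1, 2) the pool is (6, 9)
  run P0 (needs (4, 5), free (6, 9)); after release of (0, 2) the pool is (6, 11)


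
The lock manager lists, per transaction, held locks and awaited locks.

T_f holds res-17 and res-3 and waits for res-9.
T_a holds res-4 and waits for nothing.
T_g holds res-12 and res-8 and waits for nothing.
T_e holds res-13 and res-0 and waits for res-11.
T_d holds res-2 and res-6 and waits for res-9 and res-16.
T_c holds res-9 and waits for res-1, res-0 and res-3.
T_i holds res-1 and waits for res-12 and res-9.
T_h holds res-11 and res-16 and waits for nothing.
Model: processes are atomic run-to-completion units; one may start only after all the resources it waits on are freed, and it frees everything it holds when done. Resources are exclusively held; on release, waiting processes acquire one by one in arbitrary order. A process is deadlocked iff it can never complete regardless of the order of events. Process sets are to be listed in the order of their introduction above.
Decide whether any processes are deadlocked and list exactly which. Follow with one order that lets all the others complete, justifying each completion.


The deadlocked set is T_f, T_d, T_c and T_i.
Key observation: the wait chain closes on itself along T_f -> T_c -> T_f; T_i is caught in further circular waits and T_d waits into the deadlock from upstream.
One completion order for the rest: T_h, T_a, T_e, T_g.
Walking it through:
  T_h: no waits; runs immediately, freeing res-11 and res-16
  T_a: no waits; runs immediately, freeing res-4
  T_e waits on res-11 — all released -> runs and releases res-13 and res-0
  T_g: no waits; runs immediately, freeing res-12 and res-8


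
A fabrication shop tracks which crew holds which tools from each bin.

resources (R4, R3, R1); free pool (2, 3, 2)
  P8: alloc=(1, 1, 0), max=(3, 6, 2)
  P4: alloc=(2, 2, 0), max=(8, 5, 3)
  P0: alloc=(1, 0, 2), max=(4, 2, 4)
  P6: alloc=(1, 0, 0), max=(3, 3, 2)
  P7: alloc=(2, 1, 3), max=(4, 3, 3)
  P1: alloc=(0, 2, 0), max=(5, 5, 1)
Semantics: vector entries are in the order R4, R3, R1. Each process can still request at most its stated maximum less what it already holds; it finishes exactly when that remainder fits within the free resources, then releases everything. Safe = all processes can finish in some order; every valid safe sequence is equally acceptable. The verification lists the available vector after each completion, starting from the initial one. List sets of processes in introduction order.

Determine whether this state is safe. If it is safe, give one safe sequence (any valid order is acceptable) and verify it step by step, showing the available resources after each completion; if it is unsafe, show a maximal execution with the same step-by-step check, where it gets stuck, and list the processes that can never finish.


SAFE. One safe sequence: P6, P7, P1, P0, P4, P8.
Key observation: reading the order forward, P6 is the first process whose need (2, 3, 2) meets the free pool (2, 3, 2) exactly on a resource it requests.
Verifying each step:
  pool = (2, 3, 2)
  run P6 (needs (2, 3, 2), free (2, 3, 2)); after release of (1, 0, 0) the pool is (3, 3, 2)
  run P7 (needs (2, 2, 0), free (3, 3, 2)); after release of (2, 1, 3) the pool is (5, 4, 5)
  run P1 (needs (5, 3, 1), free (5, 4, 5)); after release of (0, 2, 0) the pool is (5, 6, 5)
  run P0 (needs (3, 2, 2), free (5, 6, 5)); after release of (1, 0, 2) the pool is (6, 6, 7)
  run P4 (needs (6, 3, 3), free (6, 6, 7)); after release of (2, 2, 0) the pool is (8, 8, 7)
  run P8 (needs (2, 5, 2), free (8, 8, 7)); after release of (1, 1, 0) the pool is (9, 9, 7)


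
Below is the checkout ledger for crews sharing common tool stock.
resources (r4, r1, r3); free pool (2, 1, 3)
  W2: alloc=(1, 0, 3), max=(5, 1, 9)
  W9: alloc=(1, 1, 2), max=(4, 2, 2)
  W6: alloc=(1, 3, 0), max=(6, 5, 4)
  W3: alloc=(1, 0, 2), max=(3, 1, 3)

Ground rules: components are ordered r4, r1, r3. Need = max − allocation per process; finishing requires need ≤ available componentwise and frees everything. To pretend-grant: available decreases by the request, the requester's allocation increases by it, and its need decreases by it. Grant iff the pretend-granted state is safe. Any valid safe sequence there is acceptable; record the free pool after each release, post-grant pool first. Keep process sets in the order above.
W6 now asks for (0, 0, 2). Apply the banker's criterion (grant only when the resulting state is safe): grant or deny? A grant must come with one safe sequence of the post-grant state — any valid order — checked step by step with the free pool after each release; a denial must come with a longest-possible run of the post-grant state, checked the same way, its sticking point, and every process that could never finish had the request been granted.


DENY. Granting would leave the state unsafe.
Key observation: after W3, W9 the pool peaks at (4, 2, 5), and each blocked process is short somewhere: W2 on r3; W6 on r4.
After a pretend grant, a maximal execution: W3, W9 — then nothing else fits. Step-by-step check:
  pool = (2, 1, 1)
  run W3 (needs (2, 1, 1), free (2, 1, 1)); after release of (1, 0, 2) the pool is (3, 1, 3)
  run W9 (needs (3, 1, 0), free (3, 1, 3)); after release of (1, 1, 2) the pool is (4, 2, 5)
  W2 cannot run: need (4, 1, 6) vs free (4, 2, 5) (insufficient r3)
  W6 cannot run: need (5, 2, 2) vs free (4, 2, 5) (insufficient r4)
Processes that could never finish after the grant: W2 and W6.


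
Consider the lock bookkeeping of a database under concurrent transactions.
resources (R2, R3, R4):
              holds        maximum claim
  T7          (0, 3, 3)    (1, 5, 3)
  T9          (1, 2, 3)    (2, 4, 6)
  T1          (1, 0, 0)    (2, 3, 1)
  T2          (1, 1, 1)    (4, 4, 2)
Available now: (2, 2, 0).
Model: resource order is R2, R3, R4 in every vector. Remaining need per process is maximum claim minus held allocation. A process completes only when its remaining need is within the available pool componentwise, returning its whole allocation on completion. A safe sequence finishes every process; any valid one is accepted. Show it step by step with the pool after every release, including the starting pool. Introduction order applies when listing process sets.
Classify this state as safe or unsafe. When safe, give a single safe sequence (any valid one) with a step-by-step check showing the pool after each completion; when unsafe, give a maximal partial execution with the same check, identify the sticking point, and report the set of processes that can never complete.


SAFE, for example via the order T7, T1, T9, T2.
Key observation: the first exact fit in this order is T7 — it needs (1, 2, 0) with (2, 2, 0) free, meeting a requested resource to the last unit.
Step-by-step check:
  pool = (2, 2, 0)
  T7: need (1, 2, 0) fits (2, 2, 0); releases (0, 3, 3), pool now (2, 5, 3)
  T1: need (1, 3, 1) fits (2, 5, 3); releases (1, 0, 0), pool now (3, 5, 3)
  T9: need (1, 2, 3) fits (3, 5, 3); releases (1, 2, 3), pool now (4, 7, 6)
  T2: need (3, 3, 1) fits (4, 7, 6); releases (1, 1, 1), pool now (5, 8, 7)


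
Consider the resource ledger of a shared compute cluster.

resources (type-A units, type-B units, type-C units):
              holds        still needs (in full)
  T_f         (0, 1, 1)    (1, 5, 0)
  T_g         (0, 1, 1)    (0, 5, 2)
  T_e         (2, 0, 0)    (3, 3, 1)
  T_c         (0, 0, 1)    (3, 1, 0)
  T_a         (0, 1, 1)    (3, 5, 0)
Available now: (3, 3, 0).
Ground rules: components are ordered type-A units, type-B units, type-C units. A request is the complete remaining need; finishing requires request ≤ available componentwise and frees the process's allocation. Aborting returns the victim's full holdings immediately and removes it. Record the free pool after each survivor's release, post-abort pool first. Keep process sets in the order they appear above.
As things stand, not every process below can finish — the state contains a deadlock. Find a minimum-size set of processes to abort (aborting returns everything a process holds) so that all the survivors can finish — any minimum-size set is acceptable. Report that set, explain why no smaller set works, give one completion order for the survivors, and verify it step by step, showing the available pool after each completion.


Abort T_f and T_g.
Key observation: T_a had no path to completion before; after the abort of T_f and T_g ((0, 2, 2) returned), step 2 is where it fits.
Why nothing smaller works — every single abort fails: T_f alone leaves T_g blocked (short on type-B units); T_g alone leaves T_f blocked (short on type-B units); T_e alone leaves T_f blocked (short on type-B units); T_c alone leaves T_f blocked (short on type-B units); T_a alone leaves T_f blocked (short on type-B units).
One survivor order: T_e, T_a, T_c. Walking it through (post-abort pool first):
  pool = (3, 5, 2)
  T_e needs (3, 3, 1) <= (3, 5, 2) -> finishes; pool += (2, 0, 0) = (5, 5, 2)
  T_a needs (3, 5, 0) <= (5, 5, 2) -> finishes; pool += (0, 1, 1) = (5, 6, 3)
  T_c needs (3, 1, 0) <= (5, 6, 3) -> finishes; pool += (0, 0, 1) = (5, 6, 4)


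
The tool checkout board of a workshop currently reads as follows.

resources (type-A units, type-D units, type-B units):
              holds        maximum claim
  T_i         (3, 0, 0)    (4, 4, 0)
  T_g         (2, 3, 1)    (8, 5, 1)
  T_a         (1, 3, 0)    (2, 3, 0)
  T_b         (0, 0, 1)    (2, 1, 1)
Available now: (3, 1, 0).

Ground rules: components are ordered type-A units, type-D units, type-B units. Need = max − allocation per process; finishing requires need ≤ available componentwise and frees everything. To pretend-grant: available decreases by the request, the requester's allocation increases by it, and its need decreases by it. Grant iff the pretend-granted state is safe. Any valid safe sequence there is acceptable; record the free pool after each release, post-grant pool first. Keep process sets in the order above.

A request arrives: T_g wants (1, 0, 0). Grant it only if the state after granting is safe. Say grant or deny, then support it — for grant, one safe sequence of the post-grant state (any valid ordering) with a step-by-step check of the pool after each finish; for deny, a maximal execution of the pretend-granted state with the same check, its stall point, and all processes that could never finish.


GRANT — the state after the grant stays safe, e.g. via T_a, T_i, T_g, T_b.
Key observation: the grant leaves (2, 1, 0) free — enough for T_a, whose release restarts the cascade.
Verifying the post-grant state step by step:
  pool = (2, 1, 0)
  run T_a (needs (1, 0, 0), free (2, 1, 0)); after release of (1, 3, 0) the pool is (3, 4, 0)
  run T_i (needs (1, 4, 0), free (3, 4, 0)); after release of (3, 0, 0) the pool is (6, 4, 0)
  run T_g (needs (5, 2, 0), free (6, 4, 0)); after release of (3, 3, 1) the pool is (9, 7, 1)
  run T_b (needs (2, 1, 0), free (9, 7, 1)); after release of (0, 0, 1) the pool is (9, 7, 2)


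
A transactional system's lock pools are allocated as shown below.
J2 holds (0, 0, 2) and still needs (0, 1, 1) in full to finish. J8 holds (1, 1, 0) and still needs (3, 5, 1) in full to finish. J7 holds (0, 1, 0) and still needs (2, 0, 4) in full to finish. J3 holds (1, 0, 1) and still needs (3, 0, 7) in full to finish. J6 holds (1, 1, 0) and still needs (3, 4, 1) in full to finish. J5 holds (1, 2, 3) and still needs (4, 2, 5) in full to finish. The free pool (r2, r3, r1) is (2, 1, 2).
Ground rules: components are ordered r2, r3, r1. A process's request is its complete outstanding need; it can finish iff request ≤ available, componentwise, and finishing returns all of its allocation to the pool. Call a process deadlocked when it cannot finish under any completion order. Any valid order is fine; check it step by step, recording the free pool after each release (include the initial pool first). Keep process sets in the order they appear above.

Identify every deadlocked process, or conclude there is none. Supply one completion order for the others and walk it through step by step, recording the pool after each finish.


The deadlocked set is J8, J3, J6 and J5.
Key observation: once J2, J7 finish, the pool peaks at (2, 2, 4) — and every remaining process still needs more r2 than that.
A valid finishing order for the others: J2, J7. Step-by-step check:
  pool = (2, 1, 2)
  J2 needs (0, 1, 1) <= (2, 1, 2) -> finishes; pool += (0, 0, 2) = (2, 1, 4)
  J7 needs (2, 0, 4) <= (2, 1, 4) -> finishes; pool += (0, 1, 0) = (2, 2, 4)
None of the blocked processes ever fits:
  J8 still needs (3, 5, 1) but only (2, 2, 4) is free — short on r2 and r3
  J3 still needs (3, 0, 7) but only (2, 2, 4) is free — short on r2 and r1
  J6 still needs (3, 4, 1) but only (2, 2, 4) is free — short on r2 and r3
  J5 still needs (4, 2, 5) but only (2, 2, 4) is free — short on r2 and r1


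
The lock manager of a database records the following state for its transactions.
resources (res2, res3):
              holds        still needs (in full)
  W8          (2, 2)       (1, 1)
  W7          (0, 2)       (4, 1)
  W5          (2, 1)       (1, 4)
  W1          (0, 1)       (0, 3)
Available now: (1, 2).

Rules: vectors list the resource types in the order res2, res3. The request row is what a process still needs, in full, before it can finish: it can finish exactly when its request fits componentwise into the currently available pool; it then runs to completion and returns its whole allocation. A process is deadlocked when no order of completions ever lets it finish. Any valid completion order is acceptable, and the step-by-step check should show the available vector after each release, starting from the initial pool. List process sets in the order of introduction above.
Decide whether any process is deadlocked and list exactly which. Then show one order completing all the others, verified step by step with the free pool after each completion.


Nothing here is deadlocked.
Key observation: there is always a runnable process — W8 first — so the state unwinds completely.
One completion order for the rest: W8, W5, W7, W1. Walking it through:
  pool = (1, 2)
  W8: need (1, 1) fits (1, 2); releases (2, 2), pool now (3, 4)
  W5: need (1, 4) fits (3, 4); releases (2, 1), pool now (5, 5)
  W7: need (4, 1) fits (5, 5); releases (0, 2), pool now (5, 7)
  W1: need (0, 3) fits (5, 7); releases (0, 1), pool now (5, 8)


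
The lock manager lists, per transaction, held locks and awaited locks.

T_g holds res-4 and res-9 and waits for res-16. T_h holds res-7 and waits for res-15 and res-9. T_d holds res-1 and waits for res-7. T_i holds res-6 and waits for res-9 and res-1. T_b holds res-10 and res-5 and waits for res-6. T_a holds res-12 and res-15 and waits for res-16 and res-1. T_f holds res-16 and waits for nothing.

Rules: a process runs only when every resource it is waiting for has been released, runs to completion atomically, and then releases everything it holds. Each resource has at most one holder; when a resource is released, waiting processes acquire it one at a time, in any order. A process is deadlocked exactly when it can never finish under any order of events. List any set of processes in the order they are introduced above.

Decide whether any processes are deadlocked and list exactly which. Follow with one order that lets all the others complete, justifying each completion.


Deadlocked set: T_h, T_d, T_i, T_b and T_a.
Key observation: the waits loop around T_h -> T_a -> T_d -> T_h with no way out; T_i and T_b wait into the deadlock from upstream.
A valid finishing order for the others: T_f, T_g.
Check, step by step:
  T_f waits on nothing -> runs at once and releases res-16
  T_g waits on res-16 — all released -> runs and releases res-4 and res-9


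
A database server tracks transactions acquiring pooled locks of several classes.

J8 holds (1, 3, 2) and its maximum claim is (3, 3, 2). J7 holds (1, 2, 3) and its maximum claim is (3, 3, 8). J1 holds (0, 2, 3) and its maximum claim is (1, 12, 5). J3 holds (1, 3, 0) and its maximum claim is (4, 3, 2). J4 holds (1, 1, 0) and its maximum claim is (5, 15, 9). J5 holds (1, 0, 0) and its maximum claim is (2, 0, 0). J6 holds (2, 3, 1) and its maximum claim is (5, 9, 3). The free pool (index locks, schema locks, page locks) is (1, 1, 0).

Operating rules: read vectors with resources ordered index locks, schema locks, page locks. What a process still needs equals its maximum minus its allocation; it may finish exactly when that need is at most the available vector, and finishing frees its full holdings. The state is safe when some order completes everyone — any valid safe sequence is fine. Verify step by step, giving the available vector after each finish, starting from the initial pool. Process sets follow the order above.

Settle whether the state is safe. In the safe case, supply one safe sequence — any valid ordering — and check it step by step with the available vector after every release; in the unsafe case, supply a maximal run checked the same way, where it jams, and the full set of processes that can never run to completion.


SAFE, for example via the order J5, J8, J3, J6, J1, J7, J4.
Key observation: reading the order forward, J5 is the first process whose need (1, 0, 0) meets the free pool (1, 1, 0) exactly on a resource it requests.
Check, step by step:
  pool = (1, 1, 0)
  J5: need (1, 0, 0) fits (1, 1, 0); releases (1, 0, 0), pool now (2, 1, 0)
  J8: need (2, 0, 0) fits (2, 1, 0); releases (1, 3, 2), pool now (3, 4, 2)
  J3: need (3, 0, 2) fits (3, 4, 2); releases (1, 3, 0), pool now (4, 7, 2)
  J6: need (3, 6, 2) fits (4, 7, 2); releases (2, 3, 1), pool now (6, 10, 3)
  J1: need (1, 10, 2) fits (6, 10, 3); releases (0, 2, 3), pool now (6, 12, 6)
  J7: need (2, 1, 5) fits (6, 12, 6); releases (1, 2, 3), pool now (7, 14, 9)
  J4: need (4, 14, 9) fits (7, 14, 9); releases (1, 1, 0), pool now (8, 15, 9)


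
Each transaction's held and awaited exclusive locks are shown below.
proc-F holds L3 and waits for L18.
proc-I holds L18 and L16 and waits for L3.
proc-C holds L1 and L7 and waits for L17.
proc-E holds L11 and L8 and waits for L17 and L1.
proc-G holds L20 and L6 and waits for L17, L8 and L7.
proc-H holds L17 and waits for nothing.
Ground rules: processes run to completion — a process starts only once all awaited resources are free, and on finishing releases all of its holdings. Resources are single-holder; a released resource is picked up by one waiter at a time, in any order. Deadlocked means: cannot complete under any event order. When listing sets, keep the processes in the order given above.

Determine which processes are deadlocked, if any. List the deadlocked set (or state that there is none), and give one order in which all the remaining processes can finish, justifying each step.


Deadlocked set: proc-F and proc-I.
Key observation: the knot is the closed ring of waits proc-F -> proc-I -> proc-F; no other process is dragged down with it.
A valid finishing order for the others: proc-H, proc-C, proc-E, proc-G.
Walking it through:
  proc-H: no waits; runs immediately, freeing L17
  proc-C: everything it awaited (L17) is free; runs, freeing L1 and L7
  proc-E: everything it awaited (L17 and L1) is free; runs, freeing L11 and L8
  proc-G: everything it awaited (L17, L8 and L7) is free; runs, freeing L20 and L6


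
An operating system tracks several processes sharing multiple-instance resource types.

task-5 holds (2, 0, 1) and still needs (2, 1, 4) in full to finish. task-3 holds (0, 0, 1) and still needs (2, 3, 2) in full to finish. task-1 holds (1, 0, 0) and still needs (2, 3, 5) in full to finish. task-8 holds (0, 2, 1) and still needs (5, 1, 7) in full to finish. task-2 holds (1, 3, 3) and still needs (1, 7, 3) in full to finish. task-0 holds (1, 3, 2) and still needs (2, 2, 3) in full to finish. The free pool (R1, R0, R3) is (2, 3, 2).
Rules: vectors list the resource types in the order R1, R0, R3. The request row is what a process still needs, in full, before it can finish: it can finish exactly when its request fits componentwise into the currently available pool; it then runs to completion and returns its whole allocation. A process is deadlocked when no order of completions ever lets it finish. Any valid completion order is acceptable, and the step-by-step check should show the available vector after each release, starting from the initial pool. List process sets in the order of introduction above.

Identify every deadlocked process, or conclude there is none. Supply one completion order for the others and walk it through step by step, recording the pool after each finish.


Deadlocked: task-8 and task-2.
Key observation: after task-3, task-0, task-5, task-1 the pool peaks at (6, 6, 6), and each blocked process is short somewhere: task-8 on R3; task-2 on R0.
The rest can finish in the order task-3, task-0, task-5, task-1. Check, step by step:
  pool = (2, 3, 2)
  task-3 needs (2, 3, 2) <= (2, 3, 2) -> finishes; pool += (0, 0, 1) = (2, 3, 3)
  task-0 needs (2, 2, 3) <= (2, 3, 3) -> finishes; pool += (1, 3, 2) = (3, 6, 5)
  task-5 needs (2, 1, 4) <= (3, 6, 5) -> finishes; pool += (2, 0, 1) = (5, 6, 6)
  task-1 needs (2, 3, 5) <= (5, 6, 6) -> finishes; pool += (1, 0, 0) = (6, 6, 6)
None of the blocked processes ever fits:
  task-8 still needs (5, 1, 7) but only (6, 6, 6) is free — short on R3
  task-2 still needs (1, 7, 3) but only (6, 6, 6) is free — short on R0


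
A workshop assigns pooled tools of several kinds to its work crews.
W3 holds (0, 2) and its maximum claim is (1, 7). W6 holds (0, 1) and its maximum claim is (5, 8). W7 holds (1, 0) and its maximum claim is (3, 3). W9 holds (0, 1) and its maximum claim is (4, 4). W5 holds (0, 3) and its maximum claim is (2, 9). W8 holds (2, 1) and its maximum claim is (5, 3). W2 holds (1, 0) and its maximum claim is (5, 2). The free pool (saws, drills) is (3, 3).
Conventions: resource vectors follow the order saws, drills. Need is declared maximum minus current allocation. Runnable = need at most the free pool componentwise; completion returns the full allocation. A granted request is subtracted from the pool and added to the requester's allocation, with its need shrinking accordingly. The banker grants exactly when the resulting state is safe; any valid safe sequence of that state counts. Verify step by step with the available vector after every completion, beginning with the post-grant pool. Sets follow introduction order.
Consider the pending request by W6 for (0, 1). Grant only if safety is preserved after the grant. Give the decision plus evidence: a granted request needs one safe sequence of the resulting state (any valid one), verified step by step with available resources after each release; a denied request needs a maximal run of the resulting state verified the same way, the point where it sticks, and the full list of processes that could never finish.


DENY. Granting would leave the state unsafe.
Key observation: even finishing W8, W9, W2, W7 leaves just (7, 4) free — too little drills for any of the remaining processes.
Pretend the grant happened; the run W8, W9, W2, W7 goes as far as possible. Check, step by step:
  pool = (3, 2)
  W8 needs (3, 2) <= (3, 2) -> finishes; pool += (2, 1) = (5, 3)
  W9 needs (4, 3) <= (5, 3) -> finishes; pool += (0, 1) = (5, 4)
  W2 needs (4, 2) <= (5, 4) -> finishes; pool += (1, 0) = (6, 4)
  W7 needs (2, 3) <= (6, 4) -> finishes; pool += (1, 0) = (7, 4)
  blocked: W3 wants (1, 5), pool (7, 4) — not enough drills
  blocked: W6 wants (5, 6), pool (7, 4) — not enough drills
  blocked: W5 wants (2, 6), pool (7, 4) — not enough drills
Processes that could never finish after the grant: W3, W6 and W5.


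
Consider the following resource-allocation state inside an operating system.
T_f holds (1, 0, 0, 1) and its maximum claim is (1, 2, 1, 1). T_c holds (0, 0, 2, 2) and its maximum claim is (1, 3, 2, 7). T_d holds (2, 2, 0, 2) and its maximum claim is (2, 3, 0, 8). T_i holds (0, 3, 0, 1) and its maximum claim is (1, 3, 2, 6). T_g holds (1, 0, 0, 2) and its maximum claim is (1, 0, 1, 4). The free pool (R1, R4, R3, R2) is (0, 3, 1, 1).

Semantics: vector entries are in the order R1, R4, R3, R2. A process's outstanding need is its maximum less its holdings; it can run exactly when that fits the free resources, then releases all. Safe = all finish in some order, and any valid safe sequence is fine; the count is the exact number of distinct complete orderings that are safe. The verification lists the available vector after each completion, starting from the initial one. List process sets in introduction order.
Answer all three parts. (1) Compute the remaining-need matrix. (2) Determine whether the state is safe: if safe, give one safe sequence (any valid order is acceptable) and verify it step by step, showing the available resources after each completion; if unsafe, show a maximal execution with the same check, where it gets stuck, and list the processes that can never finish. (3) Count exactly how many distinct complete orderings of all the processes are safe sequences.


(1) Outstanding need per process (order R1, R4, R3, R2):
  T_f: (0, 2, 1, 0)
  T_c: (1, 3, 0, 5)
  T_d: (0, 1, 0, 6)
  T_i: (1, 0, 2, 5)
  T_g: (0, 0, 1, 2)
(2) UNSAFE.
Key observation: after T_f, T_g complete, (2, 3, 1, 4) is the best the pool ever gets, yet each leftover process wants more R2.
The run T_f, T_g cannot be extended any further. Step-by-step check:
  pool = (0, 3, 1, 1)
  T_f needs (0, 2, 1, 0) <= (0, 3, 1, 1) -> finishes; pool += (1, 0, 0, 1) = (1, 3, 1, 2)
  T_g needs (0, 0, 1, 2) <= (1, 3, 1, 2) -> finishes; pool += (1, 0, 0, 2) = (2, 3, 1, 4)
  blocked: T_c wants (1, 3, 0, 5), pool (2, 3, 1, 4) — not enough R2
  blocked: T_d wants (0, 1, 0, 6), pool (2, 3, 1, 4) — not enough R2
  blocked: T_i wants (1, 0, 2, 5), pool (2, 3, 1, 4) — not enough R3 and R2
Processes that can never finish: T_c, T_d and T_i.
(3) The exact count: 0 of the possible complete orderings are safe sequences.


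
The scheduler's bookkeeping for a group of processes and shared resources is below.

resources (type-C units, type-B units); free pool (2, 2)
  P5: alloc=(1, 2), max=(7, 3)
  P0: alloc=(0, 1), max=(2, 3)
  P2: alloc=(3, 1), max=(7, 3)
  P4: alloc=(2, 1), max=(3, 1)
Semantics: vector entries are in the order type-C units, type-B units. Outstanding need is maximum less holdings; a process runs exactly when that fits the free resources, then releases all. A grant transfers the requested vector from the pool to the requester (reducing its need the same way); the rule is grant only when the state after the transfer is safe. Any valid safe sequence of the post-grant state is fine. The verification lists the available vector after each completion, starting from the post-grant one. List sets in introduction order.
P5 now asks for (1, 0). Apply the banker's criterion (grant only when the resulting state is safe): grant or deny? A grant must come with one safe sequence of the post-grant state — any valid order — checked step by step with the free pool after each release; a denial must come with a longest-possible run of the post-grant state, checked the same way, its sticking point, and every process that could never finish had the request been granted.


DENY — the pretend-granted state is unsafe.
Key observation: the pool after P4, P0 is (3, 4); every surviving request exceeds it in type-C units, so progress ends there.
Pretend the grant happened; the run P4, P0 goes as far as possible. Step-by-step check:
  pool = (1, 2)
  P4: need (1, 0) fits (1, 2); releases (2, 1), pool now (3, 3)
  P0: need (2, 2) fits (3, 3); releases (0, 1), pool now (3, 4)
  P5 still needs (5, 1) but only (3, 4) is free — short on type-C units
  P2 still needs (4, 2) but only (3, 4) is free — short on type-C units
Post-grant, the permanently blocked set is P5 and P2.


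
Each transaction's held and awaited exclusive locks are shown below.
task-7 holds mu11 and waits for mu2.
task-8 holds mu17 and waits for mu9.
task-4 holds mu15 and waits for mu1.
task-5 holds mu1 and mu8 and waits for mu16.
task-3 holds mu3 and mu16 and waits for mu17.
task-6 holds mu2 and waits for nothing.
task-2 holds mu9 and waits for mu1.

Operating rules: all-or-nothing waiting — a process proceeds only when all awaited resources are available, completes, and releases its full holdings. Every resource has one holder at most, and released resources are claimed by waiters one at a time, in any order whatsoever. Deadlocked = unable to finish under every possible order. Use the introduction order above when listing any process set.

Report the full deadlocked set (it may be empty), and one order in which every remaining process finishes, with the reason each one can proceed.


The deadlocked set is task-8, task-4, task-5, task-3 and task-2.
Key observation: nobody on the ring task-8 -> task-2 -> task-5 -> task-3 -> task-8 can start until another member finishes, which never happens; task-4 waits into the deadlock from upstream.
One completion order for the rest: task-6, task-7.
Verifying each step:
  task-6: no waits; runs immediately, freeing mu2
  task-7 waits on mu2 — all released -> runs and releases mu11


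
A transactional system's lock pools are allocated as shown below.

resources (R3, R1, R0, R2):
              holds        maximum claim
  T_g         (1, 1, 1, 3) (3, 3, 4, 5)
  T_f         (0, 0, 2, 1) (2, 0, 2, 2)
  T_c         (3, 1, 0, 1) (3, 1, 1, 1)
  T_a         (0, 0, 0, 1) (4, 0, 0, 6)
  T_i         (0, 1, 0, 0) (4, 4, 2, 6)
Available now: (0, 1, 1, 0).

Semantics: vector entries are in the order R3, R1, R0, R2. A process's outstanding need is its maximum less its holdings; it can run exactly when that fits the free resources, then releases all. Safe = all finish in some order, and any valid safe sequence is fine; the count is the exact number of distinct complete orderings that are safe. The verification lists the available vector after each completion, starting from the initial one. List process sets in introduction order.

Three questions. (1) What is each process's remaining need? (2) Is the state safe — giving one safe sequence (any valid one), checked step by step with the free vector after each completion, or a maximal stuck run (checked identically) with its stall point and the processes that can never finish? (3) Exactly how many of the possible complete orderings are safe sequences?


(1) Outstanding need per process (order R3, R1, R0, R2):
  T_g: (2, 2, 3, 2)
  T_f: (2, 0, 0, 1)
  T_c: (0, 0, 1, 0)
  T_a: (4, 0, 0, 5)
  T_i: (4, 3, 2, 6)
(2) SAFE. One safe sequence: T_c, T_f, T_g, T_a, T_i.
Key observation: reading the order forward, T_c is the first process whose need (0, 0, 1, 0) meets the free pool (0, 1, 1, 0) exactly on a resource it requests.
Check, step by step:
  pool = (0, 1, 1, 0)
  run T_c (needs (0, 0, 1, 0), free (0, 1, 1, 0)); after release of (3, 1, 0, 1) the pool is (3, 2, 1, 1)
  run T_f (needs (2, 0, 0, 1), free (3, 2, 1, 1)); after release of (0, 0, 2, 1) the pool is (3, 2, 3, 2)
  run T_g (needs (2, 2, 3, 2), free (3, 2, 3, 2)); after release of (1, 1, 1, 3) the pool is (4, 3, 4, 5)
  run T_a (needs (4, 0, 0, 5), free (4, 3, 4, 5)); after release of (0, 0, 0, 1) the pool is (4, 3, 4, 6)
  run T_i (needs (4, 3, 2, 6), free (4, 3, 4, 6)); after release of (0, 1, 0, 0) the pool is (4, 4, 4, 6)
(3) Precisely 1 of the possible complete orderings is a safe sequence.


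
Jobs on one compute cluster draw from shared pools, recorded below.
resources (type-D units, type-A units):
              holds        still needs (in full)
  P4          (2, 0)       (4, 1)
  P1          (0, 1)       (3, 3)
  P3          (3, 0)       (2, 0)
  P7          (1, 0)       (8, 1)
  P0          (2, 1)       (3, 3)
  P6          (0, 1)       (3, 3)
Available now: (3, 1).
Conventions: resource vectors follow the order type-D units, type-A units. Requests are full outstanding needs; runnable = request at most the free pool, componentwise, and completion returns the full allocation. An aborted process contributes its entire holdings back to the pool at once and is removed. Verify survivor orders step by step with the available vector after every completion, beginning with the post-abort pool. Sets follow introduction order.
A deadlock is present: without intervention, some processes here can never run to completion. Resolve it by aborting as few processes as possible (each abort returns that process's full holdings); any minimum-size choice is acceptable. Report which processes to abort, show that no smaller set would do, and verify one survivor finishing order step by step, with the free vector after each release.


The answer: abort P1 and P6.
Key observation: P0 could never have finished before the abort; with (0, 2) returned by P1 and P6, it fits at step 2.
No one abort is enough; case by case: P4 alone leaves P1 blocked (short on type-A units); P1 alone leaves P0 blocked (short on type-A units); P3 alone leaves P1 blocked (short on type-A units); P7 alone leaves P1 blocked (short on type-A units); P0 alone leaves P1 blocked (short on type-A units); P6 alone leaves P1 blocked (short on type-A units).
The survivors complete as P3, P0, P4, P7. Walking it through (starting from the post-abort pool):
  pool = (3, 3)
  P3: need (2, 0) fits (3, 3); releases (3, 0), pool now (6, 3)
  P0: need (3, 3) fits (6, 3); releases (2, 1), pool now (8, 4)
  P4: need (4, 1) fits (8, 4); releases (2, 0), pool now (10, 4)
  P7: need (8, 1) fits (10, 4); releases (1, 0), pool now (11, 4)
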